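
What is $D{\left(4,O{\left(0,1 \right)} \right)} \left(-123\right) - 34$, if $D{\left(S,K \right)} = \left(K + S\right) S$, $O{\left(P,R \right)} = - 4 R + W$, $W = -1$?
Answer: $458$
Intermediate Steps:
$O{\left(P,R \right)} = -1 - 4 R$ ($O{\left(P,R \right)} = - 4 R - 1 = -1 - 4 R$)
$D{\left(S,K \right)} = S \left(K + S\right)$
$D{\left(4,O{\left(0,1 \right)} \right)} \left(-123\right) - 34 = 4 \left(\left(-1 - 4\right) + 4\right) \left(-123\right) - 34 = 4 \left(-5 + 4\right) \left(-123\right) - 34 = 4 \left(-1\right) \left(-123\right) - 34 = \left(-4\right) \left(-123\right) - 34 = 492 - 34 = 458$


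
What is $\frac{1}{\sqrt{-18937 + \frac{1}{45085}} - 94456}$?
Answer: $- \frac{1064637190}{100561583862301} - \frac{i \sqrt{9623107456185}}{201123167724602} \approx -1.0587 \cdot 10^{-5} - 1.5424 \cdot 10^{-8} i$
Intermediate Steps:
$\frac{1}{\sqrt{-18937 + \frac{1}{45085}} - 94456} = \frac{1}{\sqrt{- \frac{853774644}{45085}} - 94456} = \frac{1}{\frac{2 i \sqrt{9623107456185}}{45085} - 94456} = \frac{1}{-94456 + \frac{2 i \sqrt{9623107456185}}{45085}}$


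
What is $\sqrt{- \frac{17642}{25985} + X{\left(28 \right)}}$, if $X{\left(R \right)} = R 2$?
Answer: $\frac{\sqrt{37353905230}}{25985} \approx 7.4378$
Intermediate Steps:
$X{\left(R \right)} = 2 R$
$\sqrt{- \frac{17642}{25985} + X{\left(28 \right)}} = \sqrt{- \frac{17642}{25985} + 2 \cdot 28} = \sqrt{\left(-17642\right) \frac{1}{25985} + 56} = \sqrt{- \frac{17642}{25985} + 56} = \sqrt{\frac{1437518}{25985}} = \frac{\sqrt{37353905230}}{25985}$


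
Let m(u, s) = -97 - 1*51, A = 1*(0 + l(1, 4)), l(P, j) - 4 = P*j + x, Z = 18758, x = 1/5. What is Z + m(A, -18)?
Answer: 18610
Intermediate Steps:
x = ⅕ ≈ 0.20000
l(P, j) = 21/5 + P*j (l(P, j) = 4 + (P*j + ⅕) = 4 + (⅕ + P*j) = 21/5 + P*j)
A = 41/5 (A = 1*(0 + (21/5 + 1*4)) = 1*(0 + (21/5 + 4)) = 1*(0 + 41/5) = 1*(41/5) = 41/5 ≈ 8.2000)
m(u, s) = -148 (m(u, s) = -97 - 51 = -148)
Z + m(A, -18) = 18758 - 148 = 18610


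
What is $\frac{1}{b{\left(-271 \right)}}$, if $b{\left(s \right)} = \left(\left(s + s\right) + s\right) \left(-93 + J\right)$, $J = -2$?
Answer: $\frac{1}{77235} \approx 1.2947 \cdot 10^{-5}$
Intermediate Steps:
$b{\left(s \right)} = - 285 s$ ($b{\left(s \right)} = \left(\left(s + s\right) + s\right) \left(-93 - 2\right) = \left(2 s + s\right) \left(-95\right) = 3 s \left(-95\right) = - 285 s$)
$\frac{1}{b{\left(-271 \right)}} = \frac{1}{\left(-285\right) \left(-271\right)} = \frac{1}{77235}$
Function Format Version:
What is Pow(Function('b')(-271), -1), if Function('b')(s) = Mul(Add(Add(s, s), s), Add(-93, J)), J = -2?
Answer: Rational(1, 77235) ≈ 1.2947e-5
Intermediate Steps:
Function('b')(s) = Mul(-285, s) (Function('b')(s) = Mul(Add(Add(s, s), s), Add(-93, -2)) = Mul(Add(Mul(2, s), s), -95) = Mul(Mul(3, s), -95) = Mul(-285, s))
Pow(Function('b')(-271), -1) = Pow(Mul(-285, -271), -1) = Pow(77235, -1) = Rational(1, 77235)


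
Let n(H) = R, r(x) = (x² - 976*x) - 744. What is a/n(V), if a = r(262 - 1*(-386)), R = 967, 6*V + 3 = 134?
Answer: -213288/967 ≈ -220.57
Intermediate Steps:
V = 131/6 (V = -½ + (⅙)*134 = -½ + 67/3 = 131/6 ≈ 21.833)
r(x) = -744 + x² - 976*x
n(H) = 967
a = -213288 (a = -744 + (262 - 1*(-386))² - 976*(262 - 1*(-386)) = -744 + (262 + 386)² - 976*(262 + 386) = -744 + 648² - 976*648 = -744 + 419904 - 632448 = -213288)
a/n(V) = -213288/967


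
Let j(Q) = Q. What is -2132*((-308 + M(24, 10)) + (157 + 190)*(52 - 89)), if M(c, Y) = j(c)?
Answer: 27978236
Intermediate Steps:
M(c, Y) = c
-2132*((-308 + M(24, 10)) + (157 + 190)*(52 - 89)) = -2132*((-308 + 24) + (157 + 190)*(52 - 89)) = -2132*(-284 + 347*(-37)) = -2132*(-284 - 12839) = -2132*(-13123) = 27978236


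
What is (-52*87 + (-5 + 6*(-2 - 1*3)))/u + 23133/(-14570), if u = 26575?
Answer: -136236821/77439550 ≈ -1.7593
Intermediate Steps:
(-52*87 + (-5 + 6*(-2 - 1*3)))/u + 23133/(-14570) = (-52*87 + (-5 + 6*(-2 - 1*3)))/26575 + 23133/(-14570) = (-4524 + (-5 + 6*(-2 - 3)))*(1/26575) + 23133*(-1/14570) = (-4524 + (-5 + 6*(-5)))*(1/26575) - 23133/14570 = (-4524 + (-5 - 30))*(1/26575) - 23133/14570 = (-4524 - 35)*(1/26575) - 23133/14570 = -4559*1/26575 - 23133/14570 = -4559/26575 - 23133/14570 = -136236821/77439550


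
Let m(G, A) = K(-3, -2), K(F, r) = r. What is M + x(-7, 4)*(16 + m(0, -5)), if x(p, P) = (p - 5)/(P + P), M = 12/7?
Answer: -135/7 ≈ -19.286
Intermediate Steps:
m(G, A) = -2
M = 12/7 (M = 12*(1/7) = 12/7 ≈ 1.7143)
x(p, P) = (-5 + p)/(2*P) (x(p, P) = (-5 + p)/((2*P)) = (-5 + p)*(1/(2*P)) = (-5 + p)/(2*P))
M + x(-7, 4)*(16 + m(0, -5)) = 12/7 + ((1/2)*(-5 - 7)/4)*(16 - 2) = 12/7 + ((1/2)*(1/4)*(-12))*14 = 12/7 - 3/2*14 = 12/7 - 21 = -135/7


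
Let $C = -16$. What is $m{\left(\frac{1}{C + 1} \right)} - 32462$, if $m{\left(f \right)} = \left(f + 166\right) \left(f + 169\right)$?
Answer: $- \frac{996824}{225} \approx -4430.3$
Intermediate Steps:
$m{\left(f \right)} = \left(166 + f\right) \left(169 + f\right)$
$m{\left(\frac{1}{C + 1} \right)} - 32462 = \left(28054 + \left(\frac{1}{-16 + 1}\right)^{2} + \frac{335}{-16 + 1}\right) - 32462 = \left(28054 + \left(\frac{1}{-15}\right)^{2} + \frac{335}{-15}\right) - 32462 = \left(28054 + \left(- \frac{1}{15}\right)^{2} + 335 \left(- \frac{1}{15}\right)\right) - 32462 = \left(28054 + \frac{1}{225} - \frac{67}{3}\right) - 32462 = \frac{6307126}{225} - 32462 = - \frac{996824}{225}$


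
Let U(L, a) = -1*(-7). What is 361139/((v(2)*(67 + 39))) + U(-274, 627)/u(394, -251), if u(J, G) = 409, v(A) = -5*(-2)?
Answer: 147713271/433540 ≈ 340.71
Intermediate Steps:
U(L, a) = 7
v(A) = 10
361139/((v(2)*(67 + 39))) + U(-274, 627)/u(394, -251) = 361139/((10*(67 + 39))) + 7/409 = 361139/((10*106)) + 7*(1/409) = 361139/1060 + 7/409 = 147713271/433540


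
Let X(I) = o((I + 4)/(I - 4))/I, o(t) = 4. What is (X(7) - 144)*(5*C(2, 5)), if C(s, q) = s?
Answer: -10040/7 ≈ -1434.3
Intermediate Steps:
X(I) = 4/I
(X(7) - 144)*(5*C(2, 5)) = (4/7 - 144)*(5*2) = (4*(⅐) - 144)*10 = (4/7 - 144)*10 = -1004/7*10 = -10040/7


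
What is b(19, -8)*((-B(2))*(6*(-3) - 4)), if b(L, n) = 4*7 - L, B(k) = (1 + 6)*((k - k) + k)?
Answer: 2772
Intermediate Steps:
B(k) = 7*k (B(k) = 7*(0 + k) = 7*k)
b(L, n) = 28 - L
b(19, -8)*((-B(2))*(6*(-3) - 4)) = (28 - 1*19)*((-7*2)*(6*(-3) - 4)) = (28 - 19)*((-1*14)*(-18 - 4)) = 9*(-14*(-22)) = 9*308 = 2772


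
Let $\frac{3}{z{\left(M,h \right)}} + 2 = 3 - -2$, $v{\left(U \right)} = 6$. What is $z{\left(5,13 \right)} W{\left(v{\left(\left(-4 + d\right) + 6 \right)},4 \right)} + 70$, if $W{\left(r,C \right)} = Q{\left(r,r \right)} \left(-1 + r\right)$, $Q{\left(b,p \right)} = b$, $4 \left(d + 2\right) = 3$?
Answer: $100$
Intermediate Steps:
$d = - \frac{5}{4}$ ($d = -2 + \frac{1}{4} \cdot 3 = -2 + \frac{3}{4} = - \frac{5}{4} \approx -1.25$)
$z{\left(M,h \right)} = 1$ ($z{\left(M,h \right)} = \frac{3}{-2 + \left(3 - -2\right)} = \frac{3}{-2 + \left(3 + 2\right)} = \frac{3}{-2 + 5} = \frac{3}{3} = 3 \cdot \frac{1}{3} = 1$)
$W{\left(r,C \right)} = r \left(-1 + r\right)$
$z{\left(5,13 \right)} W{\left(v{\left(\left(-4 + d\right) + 6 \right)},4 \right)} + 70 = 1 \cdot 6 \left(-1 + 6\right) + 70 = 1 \cdot 6 \cdot 5 + 70 = 1 \cdot 30 + 70 = 30 + 70 = 100$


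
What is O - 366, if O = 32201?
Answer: 31835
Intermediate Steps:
O - 366 = 32201 - 366 = 31835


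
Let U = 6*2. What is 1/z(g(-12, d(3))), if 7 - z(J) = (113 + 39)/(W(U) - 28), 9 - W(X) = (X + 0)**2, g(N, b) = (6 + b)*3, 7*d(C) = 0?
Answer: 163/1293 ≈ 0.12606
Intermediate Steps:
d(C) = 0 (d(C) = (1/7)*0 = 0)
g(N, b) = 18 + 3*b
U = 12
W(X) = 9 - X**2 (W(X) = 9 - (X + 0)**2 = 9 - X**2)
z(J) = 1293/163 (z(J) = 7 - (113 + 39)/((9 - 1*12**2) - 28) = 7 - 152/((9 - 1*144) - 28) = 7 - 152/((9 - 144) - 28) = 7 - 152/(-135 - 28) = 7 - 152/(-163) = 7 - 152*(-1)/163 = 7 - 1*(-152/163) = 7 + 152/163 = 1293/163)
1/z(g(-12, d(3))) = 1/(1293/163) = 163/1293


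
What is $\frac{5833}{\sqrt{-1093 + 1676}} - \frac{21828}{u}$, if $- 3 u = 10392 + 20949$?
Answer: $\frac{21828}{10447} + \frac{5833 \sqrt{583}}{583} \approx 243.67$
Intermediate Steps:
$u = -10447$ ($u = - \frac{10392 + 20949}{3} = \left(- \frac{1}{3}\right) 31341 = -10447$)
$\frac{5833}{\sqrt{-1093 + 1676}} - \frac{21828}{u} = \frac{5833}{\sqrt{-1093 + 1676}} - \frac{21828}{-10447} = \frac{5833}{\sqrt{583}} - - \frac{21828}{10447} = 5833 \frac{\sqrt{583}}{583} + \frac{21828}{10447} = \frac{5833 \sqrt{583}}{583} + \frac{21828}{10447} = \frac{21828}{10447} + \frac{5833 \sqrt{583}}{583}$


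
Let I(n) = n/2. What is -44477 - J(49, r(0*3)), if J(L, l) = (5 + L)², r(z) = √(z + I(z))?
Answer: -47393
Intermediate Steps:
I(n) = n/2 (I(n) = n*(½) = n/2)
r(z) = √6*√z/2 (r(z) = √(z + z/2) = √(3*z/2) = √6*√z/2)
-44477 - J(49, r(0*3)) = -44477 - (5 + 49)² = -44477 - 1*54² = -44477 - 1*2916 = -44477 - 2916 = -47393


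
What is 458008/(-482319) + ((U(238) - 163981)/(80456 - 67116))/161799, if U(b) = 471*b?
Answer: -329529625875319/347012227764180 ≈ -0.94962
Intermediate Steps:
458008/(-482319) + ((U(238) - 163981)/(80456 - 67116))/161799 = 458008/(-482319) + ((471*238 - 163981)/(80456 - 67116))/161799 = 458008*(-1/482319) + ((112098 - 163981)/13340)*(1/161799) = -458008/482319 - 51883*1/13340*(1/161799) = -458008/482319 - 51883/13340*1/161799 = -458008/482319 - 51883/2158398660 = -329529625875319/347012227764180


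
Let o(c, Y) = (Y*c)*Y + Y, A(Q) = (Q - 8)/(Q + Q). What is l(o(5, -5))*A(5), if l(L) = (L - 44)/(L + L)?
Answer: -19/200 ≈ -0.095000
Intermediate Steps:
A(Q) = (-8 + Q)/(2*Q) (A(Q) = (-8 + Q)/((2*Q)) = (-8 + Q)*(1/(2*Q)) = (-8 + Q)/(2*Q))
o(c, Y) = Y + c*Y² (o(c, Y) = c*Y² + Y = Y + c*Y²)
l(L) = (-44 + L)/(2*L) (l(L) = (-44 + L)/((2*L)) = (-44 + L)*(1/(2*L)) = (-44 + L)/(2*L))
l(o(5, -5))*A(5) = ((-44 - 5*(1 - 5*5))/(2*((-5*(1 - 5*5)))))*((½)*(-8 + 5)/5) = ((-44 - 5*(1 - 25))/(2*((-5*(1 - 25)))))*((½)*(⅕)*(-3)) = ((-44 - 5*(-24))/(2*((-5*(-24)))))*(-3/10) = ((½)*(-44 + 120)/120)*(-3/10) = ((½)*(1/120)*76)*(-3/10) = (19/60)*(-3/10) = -19/200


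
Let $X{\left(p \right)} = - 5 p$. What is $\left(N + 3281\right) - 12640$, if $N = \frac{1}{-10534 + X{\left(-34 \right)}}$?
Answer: $- \frac{96996677}{10364} \approx -9359.0$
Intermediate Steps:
$N = - \frac{1}{10364}$ ($N = \frac{1}{-10534 - -170} = \frac{1}{-10534 + 170} = \frac{1}{-10364} = - \frac{1}{10364} \approx -9.6488 \cdot 10^{-5}$)
$\left(N + 3281\right) - 12640 = \left(- \frac{1}{10364} + 3281\right) - 12640 = \frac{34004283}{10364} - 12640 = - \frac{96996677}{10364}$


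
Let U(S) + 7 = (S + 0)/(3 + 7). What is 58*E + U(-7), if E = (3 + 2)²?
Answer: 14423/10 ≈ 1442.3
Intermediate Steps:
U(S) = -7 + S/10 (U(S) = -7 + (S + 0)/(3 + 7) = -7 + S/10)
E = 25 (E = 5² = 25)
58*E + U(-7) = 58*25 + (-7 + (⅒)*(-7)) = 1450 + (-7 - 7/10) = 1450 - 77/10 = 14423/10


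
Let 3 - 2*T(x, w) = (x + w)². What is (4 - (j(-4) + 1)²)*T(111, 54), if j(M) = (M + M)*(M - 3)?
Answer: 44167695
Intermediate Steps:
j(M) = 2*M*(-3 + M) (j(M) = (2*M)*(-3 + M) = 2*M*(-3 + M))
T(x, w) = 3/2 - (w + x)²/2 (T(x, w) = 3/2 - (x + w)²/2 = 3/2 - (w + x)²/2)
(4 - (j(-4) + 1)²)*T(111, 54) = (4 - (2*(-4)*(-3 - 4) + 1)²)*(3/2 - (54 + 111)²/2) = (4 - (2*(-4)*(-7) + 1)²)*(3/2 - ½*165²) = (4 - (56 + 1)²)*(3/2 - ½*27225) = (4 - 1*57²)*(3/2 - 27225/2) = (4 - 1*3249)*(-13611) = (4 - 3249)*(-13611) = -3245*(-13611) = 44167695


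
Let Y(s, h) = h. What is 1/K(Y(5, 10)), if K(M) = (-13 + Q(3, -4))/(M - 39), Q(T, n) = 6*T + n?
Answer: -29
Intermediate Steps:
Q(T, n) = n + 6*T
K(M) = 1/(-39 + M) (K(M) = (-13 + (-4 + 6*3))/(M - 39) = (-13 + (-4 + 18))/(-39 + M) = (-13 + 14)/(-39 + M) = 1/(-39 + M))
1/K(Y(5, 10)) = 1/(1/(-39 + 10)) = 1/(1/(-29)) = 1/(-1/29) = -29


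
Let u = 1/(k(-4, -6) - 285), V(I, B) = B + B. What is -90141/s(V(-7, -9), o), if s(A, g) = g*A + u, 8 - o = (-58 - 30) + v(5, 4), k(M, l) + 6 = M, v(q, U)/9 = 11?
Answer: -26591595/15929 ≈ -1669.4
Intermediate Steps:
V(I, B) = 2*B
v(q, U) = 99 (v(q, U) = 9*11 = 99)
k(M, l) = -6 + M
u = -1/295 (u = 1/((-6 - 4) - 285) = 1/(-10 - 285) = 1/(-295) = -1/295 ≈ -0.0033898)
o = -3 (o = 8 - ((-58 - 30) + 99) = 8 - (-88 + 99) = 8 - 1*11 = 8 - 11 = -3)
s(A, g) = -1/295 + A*g (s(A, g) = g*A - 1/295 = A*g - 1/295 = -1/295 + A*g)
-90141/s(V(-7, -9), o) = -90141/(-1/295 + (2*(-9))*(-3)) = -90141/(-1/295 - 18*(-3)) = -90141/(-1/295 + 54) = -90141/15929/295 = -90141*295/15929 = -26591595/15929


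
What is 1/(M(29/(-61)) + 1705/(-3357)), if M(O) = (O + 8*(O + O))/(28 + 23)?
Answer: -204777/136456 ≈ -1.5007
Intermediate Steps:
M(O) = O/3 (M(O) = (O + 8*(2*O))/51 = (O + 16*O)*(1/51) = (17*O)*(1/51) = O/3)
1/(M(29/(-61)) + 1705/(-3357)) = 1/((29/(-61))/3 + 1705/(-3357)) = 1/((29*(-1/61))/3 + 1705*(-1/3357)) = 1/((⅓)*(-29/61) - 1705/3357) = 1/(-29/183 - 1705/3357) = 1/(-136456/204777) = -204777/136456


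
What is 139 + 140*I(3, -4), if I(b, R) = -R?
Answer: 699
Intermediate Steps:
139 + 140*I(3, -4) = 139 + 140*(-1*(-4)) = 139 + 140*4 = 139 + 560 = 699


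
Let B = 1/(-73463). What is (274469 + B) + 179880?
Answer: 33377840586/73463 ≈ 4.5435e+5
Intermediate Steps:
B = -1/73463 ≈ -1.3612e-5
(274469 + B) + 179880 = (274469 - 1/73463) + 179880 = 20163316146/73463 + 179880 = 33377840586/73463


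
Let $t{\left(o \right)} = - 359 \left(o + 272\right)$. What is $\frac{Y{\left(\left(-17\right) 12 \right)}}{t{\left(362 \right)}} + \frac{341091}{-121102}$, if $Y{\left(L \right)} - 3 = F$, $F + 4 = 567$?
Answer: $- \frac{38851450939}{13781770906} \approx -2.819$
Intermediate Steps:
$F = 563$ ($F = -4 + 567 = 563$)
$Y{\left(L \right)} = 566$ ($Y{\left(L \right)} = 3 + 563 = 566$)
$t{\left(o \right)} = -97648 - 359 o$ ($t{\left(o \right)} = - 359 \left(272 + o\right) = -97648 - 359 o$)
$\frac{Y{\left(\left(-17\right) 12 \right)}}{t{\left(362 \right)}} + \frac{341091}{-121102} = \frac{566}{-97648 - 129958} + \frac{341091}{-121102} = \frac{566}{-97648 - 129958} + 341091 \left(- \frac{1}{121102}\right) = \frac{566}{-227606} - \frac{341091}{121102} = 566 \left(- \frac{1}{227606}\right) - \frac{341091}{121102} = - \frac{283}{113803} - \frac{341091}{121102} = - \frac{38851450939}{13781770906}$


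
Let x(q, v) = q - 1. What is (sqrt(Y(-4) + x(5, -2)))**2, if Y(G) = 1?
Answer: 5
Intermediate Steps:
x(q, v) = -1 + q
(sqrt(Y(-4) + x(5, -2)))**2 = (sqrt(1 + (-1 + 5)))**2 = (sqrt(1 + 4))**2 = (sqrt(5))**2 = 5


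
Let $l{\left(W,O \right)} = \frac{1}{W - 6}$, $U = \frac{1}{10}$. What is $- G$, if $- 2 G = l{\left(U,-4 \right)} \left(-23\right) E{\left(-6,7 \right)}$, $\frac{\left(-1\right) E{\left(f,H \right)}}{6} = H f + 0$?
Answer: $\frac{28980}{59} \approx 491.19$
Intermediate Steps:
$E{\left(f,H \right)} = - 6 H f$ ($E{\left(f,H \right)} = - 6 \left(H f + 0\right) = - 6 H f$)
$U = \frac{1}{10} \approx 0.1$
$l{\left(W,O \right)} = \frac{1}{-6 + W}$
$G = - \frac{28980}{59}$ ($G = - \frac{\frac{1}{-6 + \frac{1}{10}} \left(-23\right) \left(\left(-6\right) 7 \left(-6\right)\right)}{2} = - \frac{\frac{1}{- \frac{59}{10}} \left(-23\right) 252}{2} = - \frac{\left(- \frac{10}{59}\right) \left(-23\right) 252}{2} = - \frac{\frac{230}{59} \cdot 252}{2} = \left(- \frac{1}{2}\right) \frac{57960}{59} = - \frac{28980}{59} \approx -491.19$)
$- G = \left(-1\right) \left(- \frac{28980}{59}\right) = \frac{28980}{59}$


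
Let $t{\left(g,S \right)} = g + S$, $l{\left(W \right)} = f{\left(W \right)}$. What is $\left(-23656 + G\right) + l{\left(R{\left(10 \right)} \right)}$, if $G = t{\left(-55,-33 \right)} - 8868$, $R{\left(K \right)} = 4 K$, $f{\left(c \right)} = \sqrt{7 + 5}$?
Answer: $-32612 + 2 \sqrt{3} \approx -32609.0$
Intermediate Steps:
$f{\left(c \right)} = 2 \sqrt{3}$ ($f{\left(c \right)} = \sqrt{12} = 2 \sqrt{3}$)
$l{\left(W \right)} = 2 \sqrt{3}$
$t{\left(g,S \right)} = S + g$
$G = -8956$ ($G = \left(-33 - 55\right) - 8868 = -88 - 8868 = -8956$)
$\left(-23656 + G\right) + l{\left(R{\left(10 \right)} \right)} = \left(-23656 - 8956\right) + 2 \sqrt{3} = -32612 + 2 \sqrt{3}$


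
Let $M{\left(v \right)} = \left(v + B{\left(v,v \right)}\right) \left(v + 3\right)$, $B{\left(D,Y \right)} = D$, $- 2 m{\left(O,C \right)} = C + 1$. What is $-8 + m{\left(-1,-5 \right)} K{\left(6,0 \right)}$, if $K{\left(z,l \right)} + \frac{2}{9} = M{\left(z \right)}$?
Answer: $\frac{1868}{9} \approx 207.56$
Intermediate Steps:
$m{\left(O,C \right)} = - \frac{1}{2} - \frac{C}{2}$ ($m{\left(O,C \right)} = - \frac{C + 1}{2} = - \frac{1 + C}{2} = - \frac{1}{2} - \frac{C}{2}$)
$M{\left(v \right)} = 2 v \left(3 + v\right)$ ($M{\left(v \right)} = \left(v + v\right) \left(v + 3\right) = 2 v \left(3 + v\right)$)
$K{\left(z,l \right)} = - \frac{2}{9} + 2 z \left(3 + z\right)$
$-8 + m{\left(-1,-5 \right)} K{\left(6,0 \right)} = -8 + \left(- \frac{1}{2} - - \frac{5}{2}\right) \left(- \frac{2}{9} + 2 \cdot 6^{2} + 6 \cdot 6\right) = -8 + \left(- \frac{1}{2} + \frac{5}{2}\right) \left(- \frac{2}{9} + 2 \cdot 36 + 36\right) = -8 + 2 \left(- \frac{2}{9} + 72 + 36\right) = -8 + 2 \cdot \frac{970}{9} = -8 + \frac{1940}{9} = \frac{1868}{9}$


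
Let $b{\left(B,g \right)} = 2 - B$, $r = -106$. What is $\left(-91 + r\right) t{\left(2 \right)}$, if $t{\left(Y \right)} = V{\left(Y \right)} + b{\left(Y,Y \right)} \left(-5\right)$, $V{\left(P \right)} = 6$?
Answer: $-1182$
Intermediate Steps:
$t{\left(Y \right)} = -4 + 5 Y$ ($t{\left(Y \right)} = 6 + \left(2 - Y\right) \left(-5\right) = 6 + \left(-10 + 5 Y\right) = -4 + 5 Y$)
$\left(-91 + r\right) t{\left(2 \right)} = \left(-91 - 106\right) \left(-4 + 5 \cdot 2\right) = - 197 \left(-4 + 10\right) = \left(-197\right) 6 = -1182$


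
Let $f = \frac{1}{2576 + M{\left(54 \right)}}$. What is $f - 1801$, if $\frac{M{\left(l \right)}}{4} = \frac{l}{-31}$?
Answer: $- \frac{143431609}{79640} \approx -1801.0$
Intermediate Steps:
$M{\left(l \right)} = - \frac{4 l}{31}$ ($M{\left(l \right)} = 4 \frac{l}{-31} = 4 l \left(- \frac{1}{31}\right) = 4 \left(- \frac{l}{31}\right) = - \frac{4 l}{31}$)
$f = \frac{31}{79640}$ ($f = \frac{1}{2576 - \frac{216}{31}} = \frac{1}{\frac{79640}{31}} = \frac{31}{79640} \approx 0.00038925$)
$f - 1801 = \frac{31}{79640} - 1801 = - \frac{143431609}{79640}$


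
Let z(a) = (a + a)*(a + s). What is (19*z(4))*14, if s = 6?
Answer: 21280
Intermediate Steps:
z(a) = 2*a*(6 + a) (z(a) = (a + a)*(a + 6) = (2*a)*(6 + a) = 2*a*(6 + a))
(19*z(4))*14 = (19*(2*4*(6 + 4)))*14 = (19*(2*4*10))*14 = (19*80)*14 = 1520*14 = 21280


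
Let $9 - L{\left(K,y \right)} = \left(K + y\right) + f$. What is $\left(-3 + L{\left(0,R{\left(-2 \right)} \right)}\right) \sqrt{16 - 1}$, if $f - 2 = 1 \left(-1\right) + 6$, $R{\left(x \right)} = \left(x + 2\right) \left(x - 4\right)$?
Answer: $- \sqrt{15} \approx -3.873$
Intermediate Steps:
$R{\left(x \right)} = \left(-4 + x\right) \left(2 + x\right)$ ($R{\left(x \right)} = \left(2 + x\right) \left(-4 + x\right) = \left(-4 + x\right) \left(2 + x\right)$)
$f = 7$ ($f = 2 + \left(1 \left(-1\right) + 6\right) = 2 + \left(-1 + 6\right) = 2 + 5 = 7$)
$L{\left(K,y \right)} = 2 - K - y$ ($L{\left(K,y \right)} = 9 - \left(\left(K + y\right) + 7\right) = 9 - \left(7 + K + y\right) = 2 - K - y$)
$\left(-3 + L{\left(0,R{\left(-2 \right)} \right)}\right) \sqrt{16 - 1} = \left(-3 - \left(-6 + 4\right)\right) \sqrt{16 - 1} = \left(-3 + \left(2 + 0 - \left(-8 + 4 + 4\right)\right)\right) \sqrt{15} = \left(-3 + \left(2 + 0 - 0\right)\right) \sqrt{15} = \left(-3 + \left(2 + 0 + 0\right)\right) \sqrt{15} = \left(-3 + 2\right) \sqrt{15} = - \sqrt{15}$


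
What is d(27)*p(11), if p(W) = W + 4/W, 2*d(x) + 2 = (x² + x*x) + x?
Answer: 185375/22 ≈ 8426.1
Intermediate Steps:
d(x) = -1 + x² + x/2 (d(x) = -1 + ((x² + x*x) + x)/2 = -1 + ((x² + x²) + x)/2 = -1 + (2*x² + x)/2 = -1 + (x + 2*x²)/2 = -1 + (x² + x/2) = -1 + x² + x/2)
d(27)*p(11) = (-1 + 27² + (½)*27)*(11 + 4/11) = (-1 + 729 + 27/2)*(11 + 4*(1/11)) = 1483*(11 + 4/11)/2 = (1483/2)*(125/11) = 185375/22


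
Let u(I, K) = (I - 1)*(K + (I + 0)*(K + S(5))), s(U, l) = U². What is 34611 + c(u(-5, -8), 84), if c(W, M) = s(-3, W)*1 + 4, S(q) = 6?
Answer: 34624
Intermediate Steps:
u(I, K) = (-1 + I)*(K + I*(6 + K)) (u(I, K) = (I - 1)*(K + (I + 0)*(K + 6)) = (-1 + I)*(K + I*(6 + K)))
c(W, M) = 13 (c(W, M) = (-3)²*1 + 4 = 9*1 + 4 = 9 + 4 = 13)
34611 + c(u(-5, -8), 84) = 34611 + 13 = 34624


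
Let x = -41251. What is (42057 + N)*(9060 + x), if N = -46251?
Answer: 135009054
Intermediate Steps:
(42057 + N)*(9060 + x) = (42057 - 46251)*(9060 - 41251) = -4194*(-32191) = 135009054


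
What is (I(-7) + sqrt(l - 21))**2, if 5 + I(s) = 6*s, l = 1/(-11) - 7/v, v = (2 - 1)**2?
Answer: (517 - I*sqrt(3399))**2/121 ≈ 2180.9 - 498.21*I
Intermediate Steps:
v = 1 (v = 1**2 = 1)
l = -78/11 (l = 1/(-11) - 7/1 = 1*(-1/11) - 7*1 = -1/11 - 7 = -78/11 ≈ -7.0909)
I(s) = -5 + 6*s
(I(-7) + sqrt(l - 21))**2 = ((-5 + 6*(-7)) + sqrt(-78/11 - 21))**2 = ((-5 - 42) + sqrt(-309/11))**2 = (-47 + I*sqrt(3399)/11)**2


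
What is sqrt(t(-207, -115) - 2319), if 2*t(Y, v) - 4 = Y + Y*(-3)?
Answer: I*sqrt(2110) ≈ 45.935*I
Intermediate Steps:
t(Y, v) = 2 - Y (t(Y, v) = 2 + (Y + Y*(-3))/2 = 2 + (Y - 3*Y)/2 = 2 + (-2*Y)/2 = 2 - Y)
sqrt(t(-207, -115) - 2319) = sqrt((2 - 1*(-207)) - 2319) = sqrt((2 + 207) - 2319) = sqrt(209 - 2319) = sqrt(-2110) = I*sqrt(2110)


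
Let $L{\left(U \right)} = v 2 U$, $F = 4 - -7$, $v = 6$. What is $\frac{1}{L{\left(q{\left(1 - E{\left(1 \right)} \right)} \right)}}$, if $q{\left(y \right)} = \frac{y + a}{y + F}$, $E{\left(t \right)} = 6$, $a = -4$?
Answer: $- \frac{1}{18} \approx -0.055556$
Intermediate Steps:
$F = 11$ ($F = 4 + 7 = 11$)
$q{\left(y \right)} = \frac{-4 + y}{11 + y}$ ($q{\left(y \right)} = \frac{y - 4}{y + 11} = \frac{-4 + y}{11 + y}$)
$L{\left(U \right)} = 12 U$ ($L{\left(U \right)} = 6 \cdot 2 U = 12 U$)
$\frac{1}{L{\left(q{\left(1 - E{\left(1 \right)} \right)} \right)}} = \frac{1}{12 \frac{-4 + \left(1 - 6\right)}{11 + \left(1 - 6\right)}} = \frac{1}{12 \frac{-4 - 5}{11 - 5}} = \frac{1}{12 \cdot \frac{1}{6} \left(-9\right)} = \frac{1}{12 \left(- \frac{3}{2}\right)} = \frac{1}{-18} = - \frac{1}{18}$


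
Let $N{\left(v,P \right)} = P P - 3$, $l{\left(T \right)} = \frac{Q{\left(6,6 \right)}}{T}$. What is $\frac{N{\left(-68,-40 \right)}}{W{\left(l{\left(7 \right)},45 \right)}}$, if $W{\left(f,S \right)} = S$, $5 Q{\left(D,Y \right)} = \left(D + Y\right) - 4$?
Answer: $\frac{1597}{45} \approx 35.489$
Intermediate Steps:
$Q{\left(D,Y \right)} = - \frac{4}{5} + \frac{D}{5} + \frac{Y}{5}$ ($Q{\left(D,Y \right)} = \frac{\left(D + Y\right) - 4}{5} = \frac{-4 + D + Y}{5} = - \frac{4}{5} + \frac{D}{5} + \frac{Y}{5}$)
$l{\left(T \right)} = \frac{8}{5 T}$ ($l{\left(T \right)} = \frac{- \frac{4}{5} + \frac{1}{5} \cdot 6 + \frac{1}{5} \cdot 6}{T} = \frac{- \frac{4}{5} + \frac{6}{5} + \frac{6}{5}}{T} = \frac{8}{5 T}$)
$N{\left(v,P \right)} = -3 + P^{2}$ ($N{\left(v,P \right)} = P^{2} - 3 = -3 + P^{2}$)
$\frac{N{\left(-68,-40 \right)}}{W{\left(l{\left(7 \right)},45 \right)}} = \frac{-3 + \left(-40\right)^{2}}{45} = \left(-3 + 1600\right) \frac{1}{45} = 1597 \cdot \frac{1}{45} = \frac{1597}{45}$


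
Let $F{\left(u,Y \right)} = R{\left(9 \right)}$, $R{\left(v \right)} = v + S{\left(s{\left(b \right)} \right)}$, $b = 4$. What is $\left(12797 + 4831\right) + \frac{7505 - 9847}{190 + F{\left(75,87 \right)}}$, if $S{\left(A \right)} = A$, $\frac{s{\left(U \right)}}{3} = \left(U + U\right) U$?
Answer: $\frac{5197918}{295} \approx 17620.0$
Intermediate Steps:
$s{\left(U \right)} = 6 U^{2}$ ($s{\left(U \right)} = 3 \left(U + U\right) U = 3 \cdot 2 U U = 3 \cdot 2 U^{2} = 6 U^{2}$)
$R{\left(v \right)} = 96 + v$ ($R{\left(v \right)} = v + 6 \cdot 4^{2} = v + 6 \cdot 16 = v + 96 = 96 + v$)
$F{\left(u,Y \right)} = 105$ ($F{\left(u,Y \right)} = 96 + 9 = 105$)
$\left(12797 + 4831\right) + \frac{7505 - 9847}{190 + F{\left(75,87 \right)}} = \left(12797 + 4831\right) + \frac{7505 - 9847}{190 + 105} = 17628 - \frac{2342}{295} = \frac{5197918}{295}$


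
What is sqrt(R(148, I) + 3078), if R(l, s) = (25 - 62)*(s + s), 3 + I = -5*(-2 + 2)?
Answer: 10*sqrt(33) ≈ 57.446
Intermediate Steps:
I = -3 (I = -3 - 5*(-2 + 2) = -3 - 5*0 = -3 + 0 = -3)
R(l, s) = -74*s
sqrt(R(148, I) + 3078) = sqrt(-74*(-3) + 3078) = sqrt(222 + 3078) = sqrt(3300) = 10*sqrt(33)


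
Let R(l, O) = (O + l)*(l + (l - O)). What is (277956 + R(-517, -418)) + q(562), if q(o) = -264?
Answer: 853652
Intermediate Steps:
R(l, O) = (O + l)*(-O + 2*l)
(277956 + R(-517, -418)) + q(562) = (277956 + (-1*(-418)**2 + 2*(-517)**2 - 418*(-517))) - 264 = (277956 + (-1*174724 + 2*267289 + 216106)) - 264 = (277956 + (-174724 + 534578 + 216106)) - 264 = (277956 + 575960) - 264 = 853916 - 264 = 853652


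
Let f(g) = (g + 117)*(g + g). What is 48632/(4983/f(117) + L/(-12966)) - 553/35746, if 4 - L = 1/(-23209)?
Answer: 1591370211672154731901/2967792412753910 ≈ 5.3621e+5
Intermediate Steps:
f(g) = 2*g*(117 + g) (f(g) = (117 + g)*(2*g) = 2*g*(117 + g))
L = 92837/23209 (L = 4 - 1/(-23209) = 4 - 1*(-1/23209) = 4 + 1/23209 = 92837/23209 ≈ 4.0000)
48632/(4983/f(117) + L/(-12966)) - 553/35746 = 48632/(4983/((2*117*(117 + 117))) + (92837/23209)/(-12966)) - 553/35746 = 48632/(4983/((2*117*234)) + (92837/23209)*(-1/12966)) - 553*1/35746 = 48632/(4983/54756 - 92837/300927894) - 553/35746 = 48632/(4983*(1/54756) - 92837/300927894) - 553/35746 = 48632/(1661/18252 - 92837/300927894) - 553/35746 = 48632/(83024461835/915422653548) - 553/35746 = 48632*(915422653548/83024461835) - 553/35746 = 44518834487346336/83024461835 - 553/35746 = 1591370211672154731901/2967792412753910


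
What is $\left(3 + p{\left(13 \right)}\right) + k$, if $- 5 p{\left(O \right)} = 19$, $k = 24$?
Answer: $\frac{116}{5} \approx 23.2$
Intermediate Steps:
$p{\left(O \right)} = - \frac{19}{5}$ ($p{\left(O \right)} = \left(- \frac{1}{5}\right) 19 = - \frac{19}{5}$)
$\left(3 + p{\left(13 \right)}\right) + k = \left(3 - \frac{19}{5}\right) + 24 = - \frac{4}{5} + 24 = \frac{116}{5}$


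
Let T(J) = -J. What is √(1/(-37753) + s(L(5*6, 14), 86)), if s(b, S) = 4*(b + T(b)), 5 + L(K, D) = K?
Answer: I*√37753/37753 ≈ 0.0051466*I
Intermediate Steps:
L(K, D) = -5 + K
s(b, S) = 0 (s(b, S) = 4*(b - b) = 4*0 = 0)
√(1/(-37753) + s(L(5*6, 14), 86)) = √(1/(-37753) + 0) = √(-1/37753 + 0) = √(-1/37753) = I*√37753/37753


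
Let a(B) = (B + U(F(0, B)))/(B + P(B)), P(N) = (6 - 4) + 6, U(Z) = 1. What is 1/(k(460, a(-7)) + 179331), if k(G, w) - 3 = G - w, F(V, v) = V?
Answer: 1/179800 ≈ 5.5617e-6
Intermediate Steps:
P(N) = 8 (P(N) = 2 + 6 = 8)
a(B) = (1 + B)/(8 + B) (a(B) = (B + 1)/(B + 8) = (1 + B)/(8 + B))
k(G, w) = 3 + G - w (k(G, w) = 3 + (G - w) = 3 + G - w)
1/(k(460, a(-7)) + 179331) = 1/((3 + 460 - (1 - 7)/(8 - 7)) + 179331) = 1/((3 + 460 - (-6)/1) + 179331) = 1/((3 + 460 - (-6)) + 179331) = 1/((3 + 460 - 1*(-6)) + 179331) = 1/((3 + 460 + 6) + 179331) = 1/(469 + 179331) = 1/179800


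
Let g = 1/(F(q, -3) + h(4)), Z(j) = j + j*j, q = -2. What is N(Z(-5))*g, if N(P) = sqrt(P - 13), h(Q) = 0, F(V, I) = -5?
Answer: -sqrt(7)/5 ≈ -0.52915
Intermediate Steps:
Z(j) = j + j**2
g = -1/5 (g = 1/(-5 + 0) = 1/(-5) = -1/5 ≈ -0.20000)
N(P) = sqrt(-13 + P)
N(Z(-5))*g = sqrt(-13 - 5*(1 - 5))*(-1/5) = sqrt(-13 - 5*(-4))*(-1/5) = sqrt(-13 + 20)*(-1/5) = sqrt(7)*(-1/5) = -sqrt(7)/5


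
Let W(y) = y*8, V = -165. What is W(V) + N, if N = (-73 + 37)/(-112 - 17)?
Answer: -56748/43 ≈ -1319.7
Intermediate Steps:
W(y) = 8*y
N = 12/43 (N = -36/(-129) = -1/129*(-36) = 12/43 ≈ 0.27907)
W(V) + N = 8*(-165) + 12/43 = -1320 + 12/43 = -56748/43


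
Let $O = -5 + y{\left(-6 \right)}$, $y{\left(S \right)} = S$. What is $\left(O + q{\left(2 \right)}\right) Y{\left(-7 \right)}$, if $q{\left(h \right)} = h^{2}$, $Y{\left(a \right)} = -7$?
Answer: $49$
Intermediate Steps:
$O = -11$ ($O = -5 - 6 = -11$)
$\left(O + q{\left(2 \right)}\right) Y{\left(-7 \right)} = \left(-11 + 2^{2}\right) \left(-7\right) = \left(-11 + 4\right) \left(-7\right) = \left(-7\right) \left(-7\right) = 49$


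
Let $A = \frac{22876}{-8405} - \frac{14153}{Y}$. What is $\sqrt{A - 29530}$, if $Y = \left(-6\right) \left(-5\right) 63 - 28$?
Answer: $\frac{i \sqrt{87838766881630}}{54530} \approx 171.87 i$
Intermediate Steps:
$Y = 1862$ ($Y = 30 \cdot 63 - 28 = 1890 - 28 = 1862$)
$A = - \frac{161551077}{15650110}$ ($A = \frac{22876}{-8405} - \frac{14153}{1862} = 22876 \left(- \frac{1}{8405}\right) - \frac{14153}{1862} = - \frac{22876}{8405} - \frac{14153}{1862} = - \frac{161551077}{15650110} \approx -10.323$)
$\sqrt{A - 29530} = \sqrt{- \frac{161551077}{15650110} - 29530} = \sqrt{- \frac{462309299377}{15650110}} = \frac{i \sqrt{87838766881630}}{54530}$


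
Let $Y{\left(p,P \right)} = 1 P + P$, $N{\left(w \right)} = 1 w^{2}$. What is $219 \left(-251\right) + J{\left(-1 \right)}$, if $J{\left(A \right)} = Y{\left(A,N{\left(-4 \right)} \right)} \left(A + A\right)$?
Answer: $-55033$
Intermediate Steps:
$N{\left(w \right)} = w^{2}$
$Y{\left(p,P \right)} = 2 P$ ($Y{\left(p,P \right)} = P + P = 2 P$)
$J{\left(A \right)} = 64 A$ ($J{\left(A \right)} = 2 \left(-4\right)^{2} \left(A + A\right) = 2 \cdot 16 \cdot 2 A = 32 \cdot 2 A = 64 A$)
$219 \left(-251\right) + J{\left(-1 \right)} = 219 \left(-251\right) + 64 \left(-1\right) = -54969 - 64 = -55033$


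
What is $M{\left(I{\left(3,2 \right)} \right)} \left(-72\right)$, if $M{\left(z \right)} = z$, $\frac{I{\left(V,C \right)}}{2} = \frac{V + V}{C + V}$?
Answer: $- \frac{864}{5} \approx -172.8$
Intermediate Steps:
$I{\left(V,C \right)} = \frac{4 V}{C + V}$ ($I{\left(V,C \right)} = 2 \frac{V + V}{C + V} = 2 \frac{2 V}{C + V} = \frac{4 V}{C + V}$)
$M{\left(I{\left(3,2 \right)} \right)} \left(-72\right) = 4 \cdot 3 \frac{1}{2 + 3} \left(-72\right) = 4 \cdot 3 \cdot \frac{1}{5} \left(-72\right) = \frac{12}{5} \left(-72\right) = - \frac{864}{5}$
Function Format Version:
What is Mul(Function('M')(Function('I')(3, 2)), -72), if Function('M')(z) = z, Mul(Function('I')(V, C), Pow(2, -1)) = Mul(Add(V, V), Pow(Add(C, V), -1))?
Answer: Rational(-864, 5) ≈ -172.80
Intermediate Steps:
Function('I')(V, C) = Mul(4, V, Pow(Add(C, V), -1)) (Function('I')(V, C) = Mul(2, Mul(Add(V, V), Pow(Add(C, V), -1))) = Mul(2, Mul(Mul(2, V), Pow(Add(C, V), -1))) = Mul(2, Mul(2, V, Pow(Add(C, V), -1))) = Mul(4, V, Pow(Add(C, V), -1)))
Mul(Function('M')(Function('I')(3, 2)), -72) = Mul(Mul(4, 3, Pow(Add(2, 3), -1)), -72) = Mul(Mul(4, 3, Pow(5, -1)), -72) = Mul(Mul(4, 3, Rational(1, 5)), -72) = Mul(Rational(12, 5), -72) = Rational(-864, 5)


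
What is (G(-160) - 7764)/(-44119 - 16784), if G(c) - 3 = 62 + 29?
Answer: 7670/60903 ≈ 0.12594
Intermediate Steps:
G(c) = 94 (G(c) = 3 + (62 + 29) = 3 + 91 = 94)
(G(-160) - 7764)/(-44119 - 16784) = (94 - 7764)/(-44119 - 16784) = -7670/(-60903) = -7670*(-1/60903) = 7670/60903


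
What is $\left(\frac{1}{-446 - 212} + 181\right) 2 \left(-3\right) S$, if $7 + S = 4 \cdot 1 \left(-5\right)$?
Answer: $\frac{9646857}{329} \approx 29322.0$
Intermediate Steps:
$S = -27$ ($S = -7 + 4 \cdot 1 \left(-5\right) = -7 + 4 \left(-5\right) = -7 - 20 = -27$)
$\left(\frac{1}{-446 - 212} + 181\right) 2 \left(-3\right) S = \left(\frac{1}{-446 - 212} + 181\right) 2 \left(-3\right) \left(-27\right) = \left(\frac{1}{-658} + 181\right) \left(\left(-6\right) \left(-27\right)\right) = \left(- \frac{1}{658} + 181\right) 162 = \frac{119097}{658} \cdot 162 = \frac{9646857}{329}$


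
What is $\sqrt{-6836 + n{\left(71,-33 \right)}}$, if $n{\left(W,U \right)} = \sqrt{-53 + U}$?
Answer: $\sqrt{-6836 + i \sqrt{86}} \approx 0.0561 + 82.68 i$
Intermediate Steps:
$\sqrt{-6836 + n{\left(71,-33 \right)}} = \sqrt{-6836 + \sqrt{-53 - 33}} = \sqrt{-6836 + \sqrt{-86}} = \sqrt{-6836 + i \sqrt{86}}$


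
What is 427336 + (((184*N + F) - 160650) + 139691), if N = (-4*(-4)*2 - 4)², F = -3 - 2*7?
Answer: 550616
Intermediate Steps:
F = -17 (F = -3 - 14 = -17)
N = 784 (N = (16*2 - 4)² = (32 - 4)² = 28² = 784)
427336 + (((184*N + F) - 160650) + 139691) = 427336 + (((184*784 - 17) - 160650) + 139691) = 427336 + (((144256 - 17) - 160650) + 139691) = 427336 + ((144239 - 160650) + 139691) = 427336 + (-16411 + 139691) = 427336 + 123280 = 550616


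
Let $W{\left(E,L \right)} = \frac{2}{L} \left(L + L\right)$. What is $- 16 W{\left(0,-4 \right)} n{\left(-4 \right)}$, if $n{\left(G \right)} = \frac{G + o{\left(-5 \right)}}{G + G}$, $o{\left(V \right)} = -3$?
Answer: $-56$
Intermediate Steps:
$W{\left(E,L \right)} = 4$ ($W{\left(E,L \right)} = \frac{2}{L} 2 L = 4$)
$n{\left(G \right)} = \frac{-3 + G}{2 G}$ ($n{\left(G \right)} = \frac{G - 3}{G + G} = \frac{-3 + G}{2 G}$)
$- 16 W{\left(0,-4 \right)} n{\left(-4 \right)} = \left(-16\right) 4 \frac{-3 - 4}{2 \left(-4\right)} = - 64 \cdot \frac{1}{2} \left(- \frac{1}{4}\right) \left(-7\right) = \left(-64\right) \frac{7}{8} = -56$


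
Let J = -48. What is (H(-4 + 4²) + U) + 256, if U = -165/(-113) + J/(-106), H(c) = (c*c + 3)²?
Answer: 130960942/5989 ≈ 21867.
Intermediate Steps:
H(c) = (3 + c²)² (H(c) = (c² + 3)² = (3 + c²)²)
U = 11457/5989 (U = -165/(-113) - 48/(-106) = -165*(-1/113) - 48*(-1/106) = 165/113 + 24/53 = 11457/5989 ≈ 1.9130)
(H(-4 + 4²) + U) + 256 = ((3 + (-4 + 4²)²)² + 11457/5989) + 256 = ((3 + (-4 + 16)²)² + 11457/5989) + 256 = ((3 + 12²)² + 11457/5989) + 256 = ((3 + 144)² + 11457/5989) + 256 = (147² + 11457/5989) + 256 = (21609 + 11457/5989) + 256 = 129427758/5989 + 256 = 130960942/5989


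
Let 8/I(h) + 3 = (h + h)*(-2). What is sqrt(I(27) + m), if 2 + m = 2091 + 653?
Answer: sqrt(33783294)/111 ≈ 52.363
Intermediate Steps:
I(h) = 8/(-3 - 4*h) (I(h) = 8/(-3 + (h + h)*(-2)) = 8/(-3 + (2*h)*(-2)) = 8/(-3 - 4*h))
m = 2742 (m = -2 + (2091 + 653) = -2 + 2744 = 2742)
sqrt(I(27) + m) = sqrt(-8/(3 + 4*27) + 2742) = sqrt(-8/(3 + 108) + 2742) = sqrt(-8/111 + 2742) = sqrt(304354/111) = sqrt(33783294)/111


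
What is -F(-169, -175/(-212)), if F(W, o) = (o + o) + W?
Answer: 17739/106 ≈ 167.35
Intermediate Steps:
F(W, o) = W + 2*o (F(W, o) = 2*o + W = W + 2*o)
-F(-169, -175/(-212)) = -(-169 + 2*(-175/(-212))) = -(-169 + 2*(-175*(-1/212))) = -(-169 + 2*(175/212)) = -(-169 + 175/106) = -1*(-17739/106) = 17739/106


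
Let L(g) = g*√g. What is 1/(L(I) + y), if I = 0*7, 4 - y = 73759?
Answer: -1/73755 ≈ -1.3558e-5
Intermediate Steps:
y = -73755 (y = 4 - 1*73759 = 4 - 73759 = -73755)
I = 0
L(g) = g^(3/2)
1/(L(I) + y) = 1/(0^(3/2) - 73755) = 1/(0 - 73755) = 1/(-73755) = -1/73755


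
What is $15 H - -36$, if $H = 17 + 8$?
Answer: $411$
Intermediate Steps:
$H = 25$
$15 H - -36 = 15 \cdot 25 - -36 = 375 + 36 = 411$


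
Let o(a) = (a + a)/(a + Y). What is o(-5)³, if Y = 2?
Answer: 1000/27 ≈ 37.037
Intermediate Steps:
o(a) = 2*a/(2 + a) (o(a) = (a + a)/(a + 2) = (2*a)/(2 + a) = 2*a/(2 + a))
o(-5)³ = (2*(-5)/(2 - 5))³ = (2*(-5)/(-3))³ = (2*(-5)*(-⅓))³ = (10/3)³ = 1000/27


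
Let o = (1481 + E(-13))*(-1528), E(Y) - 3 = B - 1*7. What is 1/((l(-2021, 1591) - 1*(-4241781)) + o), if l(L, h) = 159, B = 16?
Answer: 1/1960636 ≈ 5.1004e-7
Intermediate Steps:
E(Y) = 12 (E(Y) = 3 + (16 - 1*7) = 3 + (16 - 7) = 3 + 9 = 12)
o = -2281304 (o = (1481 + 12)*(-1528) = 1493*(-1528) = -2281304)
1/((l(-2021, 1591) - 1*(-4241781)) + o) = 1/((159 - 1*(-4241781)) - 2281304) = 1/((159 + 4241781) - 2281304) = 1/(4241940 - 2281304) = 1/1960636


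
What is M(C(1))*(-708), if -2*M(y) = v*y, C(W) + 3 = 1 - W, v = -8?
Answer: 8496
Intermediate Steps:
C(W) = -2 - W (C(W) = -3 + (1 - W) = -2 - W)
M(y) = 4*y (M(y) = -(-4)*y = 4*y)
M(C(1))*(-708) = (4*(-2 - 1*1))*(-708) = (4*(-2 - 1))*(-708) = (4*(-3))*(-708) = -12*(-708) = 8496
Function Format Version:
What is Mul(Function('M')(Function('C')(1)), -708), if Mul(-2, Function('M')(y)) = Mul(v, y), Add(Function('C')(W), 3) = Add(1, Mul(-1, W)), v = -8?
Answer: 8496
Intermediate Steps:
Function('C')(W) = Add(-2, Mul(-1, W)) (Function('C')(W) = Add(-3, Add(1, Mul(-1, W))) = Add(-2, Mul(-1, W)))
Function('M')(y) = Mul(4, y) (Function('M')(y) = Mul(Rational(-1, 2), Mul(-8, y)) = Mul(4, y))
Mul(Function('M')(Function('C')(1)), -708) = Mul(Mul(4, Add(-2, Mul(-1, 1))), -708) = Mul(Mul(4, Add(-2, -1)), -708) = Mul(Mul(4, -3), -708) = Mul(-12, -708) = 8496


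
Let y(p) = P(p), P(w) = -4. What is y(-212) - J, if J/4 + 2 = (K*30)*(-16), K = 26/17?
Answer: 49988/17 ≈ 2940.5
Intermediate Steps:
K = 26/17 (K = 26*(1/17) = 26/17 ≈ 1.5294)
y(p) = -4
J = -50056/17 (J = -8 + 4*(((26/17)*30)*(-16)) = -8 + 4*((780/17)*(-16)) = -8 + 4*(-12480/17) = -8 - 49920/17 = -50056/17 ≈ -2944.5)
y(-212) - J = -4 - 1*(-50056/17) = -4 + 50056/17 = 49988/17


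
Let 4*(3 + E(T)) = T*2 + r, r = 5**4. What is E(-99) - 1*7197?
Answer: -28373/4 ≈ -7093.3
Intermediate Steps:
r = 625
E(T) = 613/4 + T/2 (E(T) = -3 + (T*2 + 625)/4 = -3 + (2*T + 625)/4 = -3 + (625 + 2*T)/4 = -3 + (625/4 + T/2) = 613/4 + T/2)
E(-99) - 1*7197 = (613/4 + (1/2)*(-99)) - 1*7197 = (613/4 - 99/2) - 7197 = 415/4 - 7197 = -28373/4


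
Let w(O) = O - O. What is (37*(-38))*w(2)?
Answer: 0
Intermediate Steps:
w(O) = 0
(37*(-38))*w(2) = (37*(-38))*0 = -1406*0 = 0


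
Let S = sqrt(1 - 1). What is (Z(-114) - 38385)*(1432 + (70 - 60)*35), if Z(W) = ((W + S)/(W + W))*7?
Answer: -68395833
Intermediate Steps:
S = 0 (S = sqrt(0) = 0)
Z(W) = 7/2 (Z(W) = ((W + 0)/(W + W))*7 = (W/((2*W)))*7 = (W*(1/(2*W)))*7 = (1/2)*7 = 7/2)
(Z(-114) - 38385)*(1432 + (70 - 60)*35) = (7/2 - 38385)*(1432 + (70 - 60)*35) = -76763*(1432 + 10*35)/2 = -76763*(1432 + 350)/2 = -76763/2*1782 = -68395833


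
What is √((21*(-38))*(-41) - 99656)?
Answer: I*√66938 ≈ 258.72*I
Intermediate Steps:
√((21*(-38))*(-41) - 99656) = √(-798*(-41) - 99656) = √(32718 - 99656) = √(-66938) = I*√66938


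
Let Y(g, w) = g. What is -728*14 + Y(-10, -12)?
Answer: -10202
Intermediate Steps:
-728*14 + Y(-10, -12) = -728*14 - 10 = -91*112 - 10 = -10192 - 10 = -10202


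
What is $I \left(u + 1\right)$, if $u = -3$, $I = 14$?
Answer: $-28$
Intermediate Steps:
$I \left(u + 1\right) = 14 \left(-3 + 1\right) = 14 \left(-2\right) = -28$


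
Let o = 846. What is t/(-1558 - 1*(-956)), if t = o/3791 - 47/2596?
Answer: -2018039/5924544472 ≈ -0.00034062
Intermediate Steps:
t = 2018039/9841436 (t = 846/3791 - 47/2596 = 2018039/9841436 ≈ 0.20506)
t/(-1558 - 1*(-956)) = 2018039/(9841436*(-1558 - 1*(-956))) = 2018039/(9841436*(-1558 + 956)) = (2018039/9841436)/(-602) = (2018039/9841436)*(-1/602) = -2018039/5924544472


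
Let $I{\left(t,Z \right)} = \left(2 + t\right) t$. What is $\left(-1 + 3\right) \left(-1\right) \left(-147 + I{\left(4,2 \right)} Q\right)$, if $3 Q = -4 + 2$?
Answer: $326$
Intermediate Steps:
$Q = - \frac{2}{3}$ ($Q = \frac{-4 + 2}{3} = \frac{1}{3} \left(-2\right) = - \frac{2}{3} \approx -0.66667$)
$I{\left(t,Z \right)} = t \left(2 + t\right)$
$\left(-1 + 3\right) \left(-1\right) \left(-147 + I{\left(4,2 \right)} Q\right) = \left(-1 + 3\right) \left(-1\right) \left(-147 + 4 \left(2 + 4\right) \left(- \frac{2}{3}\right)\right) = 2 \left(-1\right) \left(-147 + 4 \cdot 6 \left(- \frac{2}{3}\right)\right) = - 2 \left(-147 + 24 \left(- \frac{2}{3}\right)\right) = - 2 \left(-147 - 16\right) = \left(-2\right) \left(-163\right) = 326$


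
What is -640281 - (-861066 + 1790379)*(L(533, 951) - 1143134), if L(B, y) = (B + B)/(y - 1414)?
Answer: 491859154051701/463 ≈ 1.0623e+12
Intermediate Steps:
L(B, y) = 2*B/(-1414 + y) (L(B, y) = (2*B)/(-1414 + y) = 2*B/(-1414 + y))
-640281 - (-861066 + 1790379)*(L(533, 951) - 1143134) = -640281 - (-861066 + 1790379)*(2*533/(-1414 + 951) - 1143134) = -640281 - 929313*(2*533/(-463) - 1143134) = -640281 - 929313*(2*533*(-1/463) - 1143134) = -640281 - 929313*(-1066/463 - 1143134) = -640281 - 929313*(-529272108)/463 = -640281 - 1*(-491859450501804/463) = -640281 + 491859450501804/463 = 491859154051701/463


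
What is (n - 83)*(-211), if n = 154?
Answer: -14981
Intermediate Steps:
(n - 83)*(-211) = (154 - 83)*(-211) = 71*(-211) = -14981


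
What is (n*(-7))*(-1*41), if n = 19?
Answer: 5453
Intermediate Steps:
(n*(-7))*(-1*41) = (19*(-7))*(-1*41) = -133*(-41) = 5453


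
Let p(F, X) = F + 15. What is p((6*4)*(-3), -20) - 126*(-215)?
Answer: 27033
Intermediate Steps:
p(F, X) = 15 + F
p((6*4)*(-3), -20) - 126*(-215) = (15 + (6*4)*(-3)) - 126*(-215) = (15 + 24*(-3)) + 27090 = (15 - 72) + 27090 = -57 + 27090 = 27033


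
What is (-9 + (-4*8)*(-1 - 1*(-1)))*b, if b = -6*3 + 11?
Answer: 63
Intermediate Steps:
b = -7 (b = -18 + 11 = -7)
(-9 + (-4*8)*(-1 - 1*(-1)))*b = (-9 + (-4*8)*(-1 - 1*(-1)))*(-7) = (-9 - 32*(-1 + 1))*(-7) = (-9 - 32*0)*(-7) = (-9 + 0)*(-7) = -9*(-7) = 63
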